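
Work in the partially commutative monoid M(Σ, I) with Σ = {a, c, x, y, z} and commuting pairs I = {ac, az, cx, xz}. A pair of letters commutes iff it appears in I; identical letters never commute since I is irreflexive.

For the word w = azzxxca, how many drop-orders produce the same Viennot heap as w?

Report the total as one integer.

35

drop 0:a onto floor
drop 1:z onto floor
drop 2:z onto {1:z}
drop 3:x onto {0:a}
drop 4:x onto {3:x}
drop 5:c onto {2:z}
drop 6:a onto {4:x}
ground layer = {0:a, 1:z}
drop-orders for the pieces not yet dropped (sum over which currently-grounded one goes next):
  1 to go: {5} 1  {6} 1
  2 to go: {2,5} 1  {4,6} 1  {5,6} 2
  3 to go: {1,2,5} 1  {2,5,6} 3  {3,4,6} 1  {4,5,6} 3
  4 to go: {0,3,4,6} 1  {1,2,5,6} 4  {2,4,5,6} 6  {3,4,5,6} 4
  5 to go: {0,3,4,5,6} 5  {1,2,4,5,6} 10  {2,3,4,5,6} 10
  if 0:a drops first: 20 orders
  if 1:z drops first: 15 orders
heap linearizations: 35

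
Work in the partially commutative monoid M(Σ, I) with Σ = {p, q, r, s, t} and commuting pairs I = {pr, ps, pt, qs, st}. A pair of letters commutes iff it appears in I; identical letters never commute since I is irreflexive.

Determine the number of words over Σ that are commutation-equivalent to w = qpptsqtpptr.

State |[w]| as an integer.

piece 0:q — minimal
piece 1:p rests on {0:q}
piece 2:p rests on {1:p}
piece 3:t rests on {0:q}
piece 4:s — minimal
piece 5:q rests on {2:p, 3:t}
piece 6:t rests on {5:q}
piece 7:p rests on {5:q}
piece 8:p rests on {7:p}
piece 9:t rests on {6:t}
piece 10:r rests on {4:s, 9:t}
minimal pieces: {0:q, 4:s}
ways to finish when only these pieces remain (= sum over removing one remaining piece with nothing left below it):
  1 left: {8}→1  {10}→1
  2 left: {4,10}→1  {7,8}→1  {8,10}→2  {9,10}→1
  3 left: {4,8,10}→3  {4,9,10}→2  {6,9,10}→1  {7,8,10}→3  {8,9,10}→3
  4 left: {4,6,9,10}→3  {4,7,8,10}→6  {4,8,9,10}→8  {6,8,9,10}→4  {7,8,9,10}→6
  5 left: {4,6,8,9,10}→15  {4,7,8,9,10}→20  {6,7,8,9,10}→10
  6 left: {4,6,7,8,9,10}→45  {5,6,7,8,9,10}→10
  7 left: {2,5,6,7,8,9,10}→10  {3,5,6,7,8,9,10}→10  {4,5,6,7,8,9,10}→55
  8 left: {1,2,5,6,7,8,9,10}→10  {2,3,5,6,7,8,9,10}→20  {2,4,5,6,7,8,9,10}→65  {3,4,5,6,7,8,9,10}→65
  9 left: {1,2,3,5,6,7,8,9,10}→30  {1,2,4,5,6,7,8,9,10}→75  {2,3,4,5,6,7,8,9,10}→150
  placing 0:q first → 255 extensions
  placing 4:s first → 30 extensions
total linear extensions = 285

285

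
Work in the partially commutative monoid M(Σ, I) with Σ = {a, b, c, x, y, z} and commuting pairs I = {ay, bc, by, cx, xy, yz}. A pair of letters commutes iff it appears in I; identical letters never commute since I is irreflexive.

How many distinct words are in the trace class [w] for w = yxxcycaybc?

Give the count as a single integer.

0(y) covers ∅
1(x) covers ∅
2(x) covers 1:x
3(c) covers 0:y
4(y) covers 3:c
5(c) covers 4:y
6(a) covers 2:x, 5:c
7(y) covers 5:c
8(b) covers 6:a
9(c) covers 6:a, 7:y
floor of heap: 0:y, 1:x
completions by unplaced set U, small U first (add the entries for U minus each lowest piece of U):
  |U|=1: {8}:1  {9}:1
  |U|=2: {7,9}:1  {8,9}:2
  |U|=3: {6,8,9}:2  {7,8,9}:3
  |U|=4: {2,6,8,9}:2  {6,7,8,9}:5
  |U|=5: {1,2,6,8,9}:2  {2,6,7,8,9}:7  {5,6,7,8,9}:5
  |U|=6: {1,2,6,7,8,9}:9  {2,5,6,7,8,9}:12  {4,5,6,7,8,9}:5
  |U|=7: {1,2,5,6,7,8,9}:21  {2,4,5,6,7,8,9}:17  {3,4,5,6,7,8,9}:5
  |U|=8: {0,3,4,5,6,7,8,9}:5  {1,2,4,5,6,7,8,9}:38  {2,3,4,5,6,7,8,9}:22
  start at 0(y): 60
  start at 1(x): 27
sum over floor = 87

87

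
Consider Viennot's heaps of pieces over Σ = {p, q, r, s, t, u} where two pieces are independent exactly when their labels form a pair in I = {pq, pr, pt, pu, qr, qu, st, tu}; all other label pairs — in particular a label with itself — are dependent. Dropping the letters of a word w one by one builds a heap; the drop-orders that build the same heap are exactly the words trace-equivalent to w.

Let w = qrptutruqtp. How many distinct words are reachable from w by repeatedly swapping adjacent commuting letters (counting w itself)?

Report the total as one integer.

2145

drop 0:q onto floor
drop 1:r onto floor
drop 2:p onto floor
drop 3:t onto {0:q, 1:r}
drop 4:u onto {1:r}
drop 5:t onto {3:t}
drop 6:r onto {4:u, 5:t}
drop 7:u onto {6:r}
drop 8:q onto {5:t}
drop 9:t onto {6:r, 8:q}
drop 10:p onto {2:p}
ground layer = {0:q, 1:r, 2:p}
drop-orders for the pieces not yet dropped (sum over which currently-grounded one goes next):
  1 to go: {7} 1  {9} 1  {10} 1
  2 to go: {2,10} 1  {7,9} 2  {7,10} 2  {8,9} 1  {9,10} 2
  3 to go: {2,7,10} 3  {2,9,10} 3  {6,7,9} 2  {7,8,9} 3  {7,9,10} 6  {8,9,10} 3
  4 to go: {2,7,9,10} 12  {2,8,9,10} 6  {4,6,7,9} 2  {6,7,8,9} 5  {6,7,9,10} 8  {7,8,9,10} 12
  5 to go: {2,6,7,9,10} 20  {2,7,8,9,10} 30  {4,6,7,8,9} 7  {4,6,7,9,10} 10  {5,6,7,8,9} 5  {6,7,8,9,10} 25
  6 to go: {2,4,6,7,9,10} 30  {2,6,7,8,9,10} 75  {3,5,6,7,8,9} 5  {4,5,6,7,8,9} 12  {4,6,7,8,9,10} 42  {5,6,7,8,9,10} 30
  7 to go: {0,3,5,6,7,8,9} 5  {2,4,6,7,8,9,10} 147  {2,5,6,7,8,9,10} 105  {3,4,5,6,7,8,9} 17  {3,5,6,7,8,9,10} 35  {4,5,6,7,8,9,10} 84
  8 to go: {0,3,4,5,6,7,8,9} 22  {0,3,5,6,7,8,9,10} 40  {1,3,4,5,6,7,8,9} 17  {2,3,5,6,7,8,9,10} 140  {2,4,5,6,7,8,9,10} 336  {3,4,5,6,7,8,9,10} 136
  9 to go: {0,1,3,4,5,6,7,8,9} 39  {0,2,3,5,6,7,8,9,10} 180  {0,3,4,5,6,7,8,9,10} 198  {1,3,4,5,6,7,8,9,10} 153  {2,3,4,5,6,7,8,9,10} 612
  if 0:q drops first: 765 orders
  if 1:r drops first: 990 orders
  if 2:p drops first: 390 orders
heap linearizations: 2145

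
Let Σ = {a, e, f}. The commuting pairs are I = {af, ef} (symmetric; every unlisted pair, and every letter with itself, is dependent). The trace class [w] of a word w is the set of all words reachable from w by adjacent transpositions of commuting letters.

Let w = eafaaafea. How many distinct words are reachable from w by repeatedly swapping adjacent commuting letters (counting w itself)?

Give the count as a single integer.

36

piece 0:e — minimal
piece 1:a rests on {0:e}
piece 2:f — minimal
piece 3:a rests on {1:a}
piece 4:a rests on {3:a}
piece 5:a rests on {4:a}
piece 6:f rests on {2:f}
piece 7:e rests on {5:a}
piece 8:a rests on {7:e}
minimal pieces: {0:e, 2:f}
ways to finish when only these pieces remain (= sum over removing one remaining piece with nothing left below it):
  1 left: {6}→1  {8}→1
  2 left: {2,6}→1  {6,8}→2  {7,8}→1
  3 left: {2,6,8}→3  {5,7,8}→1  {6,7,8}→3
  4 left: {2,6,7,8}→6  {4,5,7,8}→1  {5,6,7,8}→4
  5 left: {2,5,6,7,8}→10  {3,4,5,7,8}→1  {4,5,6,7,8}→5
  6 left: {1,3,4,5,7,8}→1  {2,4,5,6,7,8}→15  {3,4,5,6,7,8}→6
  7 left: {0,1,3,4,5,7,8}→1  {1,3,4,5,6,7,8}→7  {2,3,4,5,6,7,8}→21
  placing 0:e first → 28 extensions
  placing 2:f first → 8 extensions
total linear extensions = 36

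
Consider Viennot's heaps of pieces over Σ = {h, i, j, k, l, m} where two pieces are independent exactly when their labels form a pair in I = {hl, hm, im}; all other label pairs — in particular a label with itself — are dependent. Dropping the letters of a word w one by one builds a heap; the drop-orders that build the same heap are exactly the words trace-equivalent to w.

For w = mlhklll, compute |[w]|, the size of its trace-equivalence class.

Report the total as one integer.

drop 0:m onto floor
drop 1:l onto {0:m}
drop 2:h onto floor
drop 3:k onto {1:l, 2:h}
drop 4:l onto {3:k}
drop 5:l onto {4:l}
drop 6:l onto {5:l}
ground layer = {0:m, 2:h}
drop-orders for the pieces not yet dropped (sum over which currently-grounded one goes next):
  1 to go: {6} 1
  2 to go: {5,6} 1
  3 to go: {4,5,6} 1
  4 to go: {3,4,5,6} 1
  5 to go: {1,3,4,5,6} 1  {2,3,4,5,6} 1
  if 0:m drops first: 2 orders
  if 2:h drops first: 1 orders
heap linearizations: 3

3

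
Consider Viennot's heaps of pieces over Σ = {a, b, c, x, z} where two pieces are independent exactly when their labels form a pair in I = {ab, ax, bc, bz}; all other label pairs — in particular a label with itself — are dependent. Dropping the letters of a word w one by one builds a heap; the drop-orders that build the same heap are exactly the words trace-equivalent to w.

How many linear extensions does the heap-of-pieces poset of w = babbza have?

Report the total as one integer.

20

0(b) covers ∅
1(a) covers ∅
2(b) covers 0:b
3(b) covers 2:b
4(z) covers 1:a
5(a) covers 4:z
floor of heap: 0:b, 1:a
completions by unplaced set U, small U first (add the entries for U minus each lowest piece of U):
  |U|=1: {3}:1  {5}:1
  |U|=2: {2,3}:1  {3,5}:2  {4,5}:1
  |U|=3: {0,2,3}:1  {1,4,5}:1  {2,3,5}:3  {3,4,5}:3
  |U|=4: {0,2,3,5}:4  {1,3,4,5}:4  {2,3,4,5}:6
  start at 0(b): 10
  start at 1(a): 10
sum over floor = 20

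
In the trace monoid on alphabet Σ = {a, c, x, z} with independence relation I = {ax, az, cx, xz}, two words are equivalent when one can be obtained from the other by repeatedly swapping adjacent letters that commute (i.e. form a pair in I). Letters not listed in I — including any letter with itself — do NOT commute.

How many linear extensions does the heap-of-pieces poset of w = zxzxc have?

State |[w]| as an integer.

drop 0:z onto floor
drop 1:x onto floor
drop 2:z onto {0:z}
drop 3:x onto {1:x}
drop 4:c onto {2:z}
ground layer = {0:z, 1:x}
drop-orders for the pieces not yet dropped (sum over which currently-grounded one goes next):
  1 to go: {3} 1  {4} 1
  2 to go: {1,3} 1  {2,4} 1  {3,4} 2
  3 to go: {0,2,4} 1  {1,3,4} 3  {2,3,4} 3
  if 0:z drops first: 6 orders
  if 1:x drops first: 4 orders
heap linearizations: 10

10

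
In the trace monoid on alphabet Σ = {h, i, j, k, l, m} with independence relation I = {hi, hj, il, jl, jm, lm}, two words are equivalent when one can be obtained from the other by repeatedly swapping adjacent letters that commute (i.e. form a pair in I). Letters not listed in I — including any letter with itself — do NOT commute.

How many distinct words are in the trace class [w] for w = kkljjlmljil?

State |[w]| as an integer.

piece 0:k — minimal
piece 1:k rests on {0:k}
piece 2:l rests on {1:k}
piece 3:j rests on {1:k}
piece 4:j rests on {3:j}
piece 5:l rests on {2:l}
piece 6:m rests on {1:k}
piece 7:l rests on {5:l}
piece 8:j rests on {4:j}
piece 9:i rests on {6:m, 8:j}
piece 10:l rests on {7:l}
minimal pieces: {0:k}
ways to finish when only these pieces remain (= sum over removing one remaining piece with nothing left below it):
  1 left: {9}→1  {10}→1
  2 left: {6,9}→1  {7,10}→1  {8,9}→1  {9,10}→2
  3 left: {4,8,9}→1  {5,7,10}→1  {6,8,9}→2  {6,9,10}→3  {7,9,10}→3  {8,9,10}→3
  4 left: {2,5,7,10}→1  {3,4,8,9}→1  {4,6,8,9}→3  {4,8,9,10}→4  {5,7,9,10}→4  {6,7,9,10}→6  {6,8,9,10}→8  {7,8,9,10}→6
  5 left: {2,5,7,9,10}→5  {3,4,6,8,9}→4  {3,4,8,9,10}→5  {4,6,8,9,10}→15  {4,7,8,9,10}→10  {5,6,7,9,10}→10  {5,7,8,9,10}→10  {6,7,8,9,10}→20
  6 left: {2,5,6,7,9,10}→15  {2,5,7,8,9,10}→15  {3,4,6,8,9,10}→24  {3,4,7,8,9,10}→15  {4,5,7,8,9,10}→20  {4,6,7,8,9,10}→45  {5,6,7,8,9,10}→40
  7 left: {2,4,5,7,8,9,10}→35  {2,5,6,7,8,9,10}→70  {3,4,5,7,8,9,10}→35  {3,4,6,7,8,9,10}→84  {4,5,6,7,8,9,10}→105
  8 left: {2,3,4,5,7,8,9,10}→70  {2,4,5,6,7,8,9,10}→210  {3,4,5,6,7,8,9,10}→224
  9 left: {2,3,4,5,6,7,8,9,10}→504
  placing 0:k first → 504 extensions

504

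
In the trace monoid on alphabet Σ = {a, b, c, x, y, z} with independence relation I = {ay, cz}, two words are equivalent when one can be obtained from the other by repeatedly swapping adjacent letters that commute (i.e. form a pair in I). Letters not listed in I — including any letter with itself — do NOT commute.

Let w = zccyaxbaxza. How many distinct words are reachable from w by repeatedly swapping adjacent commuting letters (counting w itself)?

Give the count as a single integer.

6

piece 0:z — minimal
piece 1:c — minimal
piece 2:c rests on {1:c}
piece 3:y rests on {0:z, 2:c}
piece 4:a rests on {0:z, 2:c}
piece 5:x rests on {3:y, 4:a}
piece 6:b rests on {5:x}
piece 7:a rests on {6:b}
piece 8:x rests on {7:a}
piece 9:z rests on {8:x}
piece 10:a rests on {9:z}
minimal pieces: {0:z, 1:c}
ways to finish when only these pieces remain (= sum over removing one remaining piece with nothing left below it):
  1 left: {10}→1
  2 left: {9,10}→1
  3 left: {8,9,10}→1
  4 left: {7,8,9,10}→1
  5 left: {6,7,8,9,10}→1
  6 left: {5,6,7,8,9,10}→1
  7 left: {3,5,6,7,8,9,10}→1  {4,5,6,7,8,9,10}→1
  8 left: {3,4,5,6,7,8,9,10}→2
  9 left: {0,3,4,5,6,7,8,9,10}→2  {2,3,4,5,6,7,8,9,10}→2
  placing 0:z first → 2 extensions
  placing 1:c first → 4 extensions
total linear extensions = 6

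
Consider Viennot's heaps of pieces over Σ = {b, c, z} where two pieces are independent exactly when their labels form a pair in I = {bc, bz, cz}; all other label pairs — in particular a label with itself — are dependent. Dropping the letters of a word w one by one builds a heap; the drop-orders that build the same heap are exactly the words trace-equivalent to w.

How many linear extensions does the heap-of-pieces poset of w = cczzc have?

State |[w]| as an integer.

drop 0:c onto floor
drop 1:c onto {0:c}
drop 2:z onto floor
drop 3:z onto {2:z}
drop 4:c onto {1:c}
ground layer = {0:c, 2:z}
drop-orders for the pieces not yet dropped (sum over which currently-grounded one goes next):
  1 to go: {3} 1  {4} 1
  2 to go: {1,4} 1  {2,3} 1  {3,4} 2
  3 to go: {0,1,4} 1  {1,3,4} 3  {2,3,4} 3
  if 0:c drops first: 6 orders
  if 2:z drops first: 4 orders
heap linearizations: 10

10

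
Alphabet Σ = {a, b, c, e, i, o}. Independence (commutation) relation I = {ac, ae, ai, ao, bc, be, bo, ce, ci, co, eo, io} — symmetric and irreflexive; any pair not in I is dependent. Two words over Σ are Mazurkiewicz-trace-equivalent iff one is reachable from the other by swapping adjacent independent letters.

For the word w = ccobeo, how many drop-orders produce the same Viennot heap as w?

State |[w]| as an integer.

180

piece 0:c — minimal
piece 1:c rests on {0:c}
piece 2:o — minimal
piece 3:b — minimal
piece 4:e — minimal
piece 5:o rests on {2:o}
minimal pieces: {0:c, 2:o, 3:b, 4:e}
ways to finish when only these pieces remain (= sum over removing one remaining piece with nothing left below it):
  1 left: {1}→1  {3}→1  {4}→1  {5}→1
  2 left: {0,1}→1  {1,3}→2  {1,4}→2  {1,5}→2  {2,5}→1  {3,4}→2  {3,5}→2  {4,5}→2
  3 left: {0,1,3}→3  {0,1,4}→3  {0,1,5}→3  {1,2,5}→3  {1,3,4}→6  {1,3,5}→6  {1,4,5}→6  {2,3,5}→3  {2,4,5}→3  {3,4,5}→6
  4 left: {0,1,2,5}→6  {0,1,3,4}→12  {0,1,3,5}→12  {0,1,4,5}→12  {1,2,3,5}→12  {1,2,4,5}→12  {1,3,4,5}→24  {2,3,4,5}→12
  placing 0:c first → 60 extensions
  placing 2:o first → 60 extensions
  placing 3:b first → 30 extensions
  placing 4:e first → 30 extensions
total linear extensions = 180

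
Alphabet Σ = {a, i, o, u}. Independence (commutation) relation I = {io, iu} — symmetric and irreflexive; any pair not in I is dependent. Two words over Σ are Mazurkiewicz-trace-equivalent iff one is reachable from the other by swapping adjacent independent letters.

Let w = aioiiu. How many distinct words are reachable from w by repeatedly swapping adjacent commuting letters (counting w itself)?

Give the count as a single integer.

10

drop 0:a onto floor
drop 1:i onto {0:a}
drop 2:o onto {0:a}
drop 3:i onto {1:i}
drop 4:i onto {3:i}
drop 5:u onto {2:o}
ground layer = {0:a}
drop-orders for the pieces not yet dropped (sum over which currently-grounded one goes next):
  1 to go: {4} 1  {5} 1
  2 to go: {2,5} 1  {3,4} 1  {4,5} 2
  3 to go: {1,3,4} 1  {2,4,5} 3  {3,4,5} 3
  4 to go: {1,3,4,5} 4  {2,3,4,5} 6
  if 0:a drops first: 10 orders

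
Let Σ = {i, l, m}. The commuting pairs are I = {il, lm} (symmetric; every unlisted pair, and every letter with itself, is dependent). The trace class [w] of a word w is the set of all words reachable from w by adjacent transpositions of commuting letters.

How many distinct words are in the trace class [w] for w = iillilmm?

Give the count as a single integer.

0(i) covers ∅
1(i) covers 0:i
2(l) covers ∅
3(l) covers 2:l
4(i) covers 1:i
5(l) covers 3:l
6(m) covers 4:i
7(m) covers 6:m
floor of heap: 0:i, 2:l
completions by unplaced set U, small U first (add the entries for U minus each lowest piece of U):
  |U|=1: {5}:1  {7}:1
  |U|=2: {3,5}:1  {5,7}:2  {6,7}:1
  |U|=3: {2,3,5}:1  {3,5,7}:3  {4,6,7}:1  {5,6,7}:3
  |U|=4: {1,4,6,7}:1  {2,3,5,7}:4  {3,5,6,7}:6  {4,5,6,7}:4
  |U|=5: {0,1,4,6,7}:1  {1,4,5,6,7}:5  {2,3,5,6,7}:10  {3,4,5,6,7}:10
  |U|=6: {0,1,4,5,6,7}:6  {1,3,4,5,6,7}:15  {2,3,4,5,6,7}:20
  start at 0(i): 35
  start at 2(l): 21
sum over floor = 56

56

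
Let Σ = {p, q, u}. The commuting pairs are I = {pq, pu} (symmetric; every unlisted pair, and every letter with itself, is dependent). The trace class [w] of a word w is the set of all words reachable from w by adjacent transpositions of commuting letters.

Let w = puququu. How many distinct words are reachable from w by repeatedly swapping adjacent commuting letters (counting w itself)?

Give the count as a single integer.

#0=p has no predecessor
#1=u has no predecessor
#2=q depends on [1:u]
#3=u depends on [2:q]
#4=q depends on [3:u]
#5=u depends on [4:q]
#6=u depends on [5:u]
sources: [0:p, 1:u]
N(rest) = Σ N(rest − s) over sources s of rest; N(one piece) = 1:
  size 1 → [0]=1  [6]=1
  size 2 → [0,6]=2  [5,6]=1
  size 3 → [0,5,6]=3  [4,5,6]=1
  size 4 → [0,4,5,6]=4  [3,4,5,6]=1
  size 5 → [0,3,4,5,6]=5  [2,3,4,5,6]=1
  first=0(p) contributes 1
  first=1(u) contributes 6
|[w]| = 7

7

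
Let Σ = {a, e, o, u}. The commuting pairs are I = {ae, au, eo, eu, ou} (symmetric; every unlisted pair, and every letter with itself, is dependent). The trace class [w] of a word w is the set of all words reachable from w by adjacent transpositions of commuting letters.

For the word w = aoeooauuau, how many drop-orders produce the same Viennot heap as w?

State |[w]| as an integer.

840

#0=a has no predecessor
#1=o depends on [0:a]
#2=e has no predecessor
#3=o depends on [1:o]
#4=o depends on [3:o]
#5=a depends on [4:o]
#6=u has no predecessor
#7=u depends on [6:u]
#8=a depends on [5:a]
#9=u depends on [7:u]
sources: [0:a, 2:e, 6:u]
N(rest) = Σ N(rest − s) over sources s of rest; N(one piece) = 1:
  size 1 → [2]=1  [8]=1  [9]=1
  size 2 → [2,8]=2  [2,9]=2  [5,8]=1  [7,9]=1  [8,9]=2
  size 3 → [2,5,8]=3  [2,7,9]=3  [2,8,9]=6  [4,5,8]=1  [5,8,9]=3  [6,7,9]=1  [7,8,9]=3
  size 4 → [2,4,5,8]=4  [2,5,8,9]=12  [2,6,7,9]=4  [2,7,8,9]=12  [3,4,5,8]=1  [4,5,8,9]=4  [5,7,8,9]=6  [6,7,8,9]=4
  size 5 → [1,3,4,5,8]=1  [2,3,4,5,8]=5  [2,4,5,8,9]=20  [2,5,7,8,9]=30  [2,6,7,8,9]=20  [3,4,5,8,9]=5  [4,5,7,8,9]=10  [5,6,7,8,9]=10
  size 6 → [0,1,3,4,5,8]=1  [1,2,3,4,5,8]=6  [1,3,4,5,8,9]=6  [2,3,4,5,8,9]=30  [2,4,5,7,8,9]=60  [2,5,6,7,8,9]=60  [3,4,5,7,8,9]=15  [4,5,6,7,8,9]=20
  size 7 → [0,1,2,3,4,5,8]=7  [0,1,3,4,5,8,9]=7  [1,2,3,4,5,8,9]=42  [1,3,4,5,7,8,9]=21  [2,3,4,5,7,8,9]=105  [2,4,5,6,7,8,9]=140  [3,4,5,6,7,8,9]=35
  size 8 → [0,1,2,3,4,5,8,9]=56  [0,1,3,4,5,7,8,9]=28  [1,2,3,4,5,7,8,9]=168  [1,3,4,5,6,7,8,9]=56  [2,3,4,5,6,7,8,9]=280
  first=0(a) contributes 504
  first=2(e) contributes 84
  first=6(u) contributes 252
|[w]| = 840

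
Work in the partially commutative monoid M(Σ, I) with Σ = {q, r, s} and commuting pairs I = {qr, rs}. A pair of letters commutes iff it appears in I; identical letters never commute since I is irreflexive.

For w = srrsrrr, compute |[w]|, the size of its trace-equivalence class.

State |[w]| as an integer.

#0=s has no predecessor
#1=r has no predecessor
#2=r depends on [1:r]
#3=s depends on [0:s]
#4=r depends on [2:r]
#5=r depends on [4:r]
#6=r depends on [5:r]
sources: [0:s, 1:r]
N(rest) = Σ N(rest − s) over sources s of rest; N(one piece) = 1:
  size 1 → [3]=1  [6]=1
  size 2 → [0,3]=1  [3,6]=2  [5,6]=1
  size 3 → [0,3,6]=3  [3,5,6]=3  [4,5,6]=1
  size 4 → [0,3,5,6]=6  [2,4,5,6]=1  [3,4,5,6]=4
  size 5 → [0,3,4,5,6]=10  [1,2,4,5,6]=1  [2,3,4,5,6]=5
  first=0(s) contributes 6
  first=1(r) contributes 15
|[w]| = 21

21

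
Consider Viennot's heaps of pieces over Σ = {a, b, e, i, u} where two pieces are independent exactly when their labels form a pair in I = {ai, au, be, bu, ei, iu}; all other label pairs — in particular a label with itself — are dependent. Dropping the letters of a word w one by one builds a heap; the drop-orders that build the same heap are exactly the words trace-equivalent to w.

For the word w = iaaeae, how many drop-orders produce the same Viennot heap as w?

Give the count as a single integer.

6

piece 0:i — minimal
piece 1:a — minimal
piece 2:a rests on {1:a}
piece 3:e rests on {2:a}
piece 4:a rests on {3:e}
piece 5:e rests on {4:a}
minimal pieces: {0:i, 1:a}
ways to finish when only these pieces remain (= sum over removing one remaining piece with nothing left below it):
  1 left: {0}→1  {5}→1
  2 left: {0,5}→2  {4,5}→1
  3 left: {0,4,5}→3  {3,4,5}→1
  4 left: {0,3,4,5}→4  {2,3,4,5}→1
  placing 0:i first → 1 extensions
  placing 1:a first → 5 extensions
total linear extensions = 6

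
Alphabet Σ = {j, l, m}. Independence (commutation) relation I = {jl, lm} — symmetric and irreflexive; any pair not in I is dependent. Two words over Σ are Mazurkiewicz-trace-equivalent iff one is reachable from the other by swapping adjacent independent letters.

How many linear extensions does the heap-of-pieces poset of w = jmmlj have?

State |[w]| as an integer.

0(j) covers ∅
1(m) covers 0:j
2(m) covers 1:m
3(l) covers ∅
4(j) covers 2:m
floor of heap: 0:j, 3:l
completions by unplaced set U, small U first (add the entries for U minus each lowest piece of U):
  |U|=1: {3}:1  {4}:1
  |U|=2: {2,4}:1  {3,4}:2
  |U|=3: {1,2,4}:1  {2,3,4}:3
  start at 0(j): 4
  start at 3(l): 1
sum over floor = 5

5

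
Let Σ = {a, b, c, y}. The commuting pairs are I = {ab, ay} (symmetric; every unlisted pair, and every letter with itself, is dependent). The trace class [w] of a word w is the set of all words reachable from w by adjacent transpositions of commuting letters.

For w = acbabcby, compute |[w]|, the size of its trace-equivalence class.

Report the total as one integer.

3

0(a) covers ∅
1(c) covers 0:a
2(b) covers 1:c
3(a) covers 1:c
4(b) covers 2:b
5(c) covers 3:a, 4:b
6(b) covers 5:c
7(y) covers 6:b
floor of heap: 0:a
completions by unplaced set U, small U first (add the entries for U minus each lowest piece of U):
  |U|=1: {7}:1
  |U|=2: {6,7}:1
  |U|=3: {5,6,7}:1
  |U|=4: {3,5,6,7}:1  {4,5,6,7}:1
  |U|=5: {2,4,5,6,7}:1  {3,4,5,6,7}:2
  |U|=6: {2,3,4,5,6,7}:3
  start at 0(a): 3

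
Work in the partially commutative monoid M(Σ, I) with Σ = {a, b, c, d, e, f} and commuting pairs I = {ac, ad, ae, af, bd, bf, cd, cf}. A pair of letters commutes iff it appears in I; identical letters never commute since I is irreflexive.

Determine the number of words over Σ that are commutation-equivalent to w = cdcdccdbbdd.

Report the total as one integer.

462

#0=c has no predecessor
#1=d has no predecessor
#2=c depends on [0:c]
#3=d depends on [1:d]
#4=c depends on [2:c]
#5=c depends on [4:c]
#6=d depends on [3:d]
#7=b depends on [5:c]
#8=b depends on [7:b]
#9=d depends on [6:d]
#10=d depends on [9:d]
sources: [0:c, 1:d]
N(rest) = Σ N(rest − s) over sources s of rest; N(one piece) = 1:
  size 1 → [8]=1  [10]=1
  size 2 → [7,8]=1  [8,10]=2  [9,10]=1
  size 3 → [5,7,8]=1  [6,9,10]=1  [7,8,10]=3  [8,9,10]=3
  size 4 → [3,6,9,10]=1  [4,5,7,8]=1  [5,7,8,10]=4  [6,8,9,10]=4  [7,8,9,10]=6
  size 5 → [1,3,6,9,10]=1  [2,4,5,7,8]=1  [3,6,8,9,10]=5  [4,5,7,8,10]=5  [5,7,8,9,10]=10  [6,7,8,9,10]=10
  size 6 → [0,2,4,5,7,8]=1  [1,3,6,8,9,10]=6  [2,4,5,7,8,10]=6  [3,6,7,8,9,10]=15  [4,5,7,8,9,10]=15  [5,6,7,8,9,10]=20
  size 7 → [0,2,4,5,7,8,10]=7  [1,3,6,7,8,9,10]=21  [2,4,5,7,8,9,10]=21  [3,5,6,7,8,9,10]=35  [4,5,6,7,8,9,10]=35
  size 8 → [0,2,4,5,7,8,9,10]=28  [1,3,5,6,7,8,9,10]=56  [2,4,5,6,7,8,9,10]=56  [3,4,5,6,7,8,9,10]=70
  size 9 → [0,2,4,5,6,7,8,9,10]=84  [1,3,4,5,6,7,8,9,10]=126  [2,3,4,5,6,7,8,9,10]=126
  first=0(c) contributes 252
  first=1(d) contributes 210
|[w]| = 462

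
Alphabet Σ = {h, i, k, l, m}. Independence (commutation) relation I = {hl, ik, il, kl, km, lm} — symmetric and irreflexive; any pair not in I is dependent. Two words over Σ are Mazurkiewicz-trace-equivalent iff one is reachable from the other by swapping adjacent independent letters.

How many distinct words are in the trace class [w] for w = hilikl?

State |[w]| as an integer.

drop 0:h onto floor
drop 1:i onto {0:h}
drop 2:l onto floor
drop 3:i onto {1:i}
drop 4:k onto {0:h}
drop 5:l onto {2:l}
ground layer = {0:h, 2:l}
drop-orders for the pieces not yet dropped (sum over which currently-grounded one goes next):
  1 to go: {3} 1  {4} 1  {5} 1
  2 to go: {1,3} 1  {2,5} 1  {3,4} 2  {3,5} 2  {4,5} 2
  3 to go: {1,3,4} 3  {1,3,5} 3  {2,3,5} 3  {2,4,5} 3  {3,4,5} 6
  4 to go: {0,1,3,4} 3  {1,2,3,5} 6  {1,3,4,5} 12  {2,3,4,5} 12
  if 0:h drops first: 30 orders
  if 2:l drops first: 15 orders
heap linearizations: 45

45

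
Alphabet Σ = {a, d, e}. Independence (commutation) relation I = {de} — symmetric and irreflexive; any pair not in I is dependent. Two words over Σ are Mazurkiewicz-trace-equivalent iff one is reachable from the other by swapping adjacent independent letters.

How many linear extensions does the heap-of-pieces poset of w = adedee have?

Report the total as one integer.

#0=a has no predecessor
#1=d depends on [0:a]
#2=e depends on [0:a]
#3=d depends on [1:d]
#4=e depends on [2:e]
#5=e depends on [4:e]
sources: [0:a]
N(rest) = Σ N(rest − s) over sources s of rest; N(one piece) = 1:
  size 1 → [3]=1  [5]=1
  size 2 → [1,3]=1  [3,5]=2  [4,5]=1
  size 3 → [1,3,5]=3  [2,4,5]=1  [3,4,5]=3
  size 4 → [1,3,4,5]=6  [2,3,4,5]=4
  first=0(a) contributes 10

10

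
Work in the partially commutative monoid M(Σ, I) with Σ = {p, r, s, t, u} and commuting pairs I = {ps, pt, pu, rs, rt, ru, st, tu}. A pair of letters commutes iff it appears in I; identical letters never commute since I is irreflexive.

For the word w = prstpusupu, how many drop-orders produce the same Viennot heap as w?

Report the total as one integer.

1260

0(p) covers ∅
1(r) covers 0:p
2(s) covers ∅
3(t) covers ∅
4(p) covers 1:r
5(u) covers 2:s
6(s) covers 5:u
7(u) covers 6:s
8(p) covers 4:p
9(u) covers 7:u
floor of heap: 0:p, 2:s, 3:t
completions by unplaced set U, small U first (add the entries for U minus each lowest piece of U):
  |U|=1: {3}:1  {8}:1  {9}:1
  |U|=2: {3,8}:2  {3,9}:2  {4,8}:1  {7,9}:1  {8,9}:2
  |U|=3: {1,4,8}:1  {3,4,8}:3  {3,7,9}:3  {3,8,9}:6  {4,8,9}:3  {6,7,9}:1  {7,8,9}:3
  |U|=4: {0,1,4,8}:1  {1,3,4,8}:4  {1,4,8,9}:4  {3,4,8,9}:12  {3,6,7,9}:4  {3,7,8,9}:12  {4,7,8,9}:6  {5,6,7,9}:1  {6,7,8,9}:4
  |U|=5: {0,1,3,4,8}:5  {0,1,4,8,9}:5  {1,3,4,8,9}:20  {1,4,7,8,9}:10  {2,5,6,7,9}:1  {3,4,7,8,9}:30  {3,5,6,7,9}:5  {3,6,7,8,9}:20  {4,6,7,8,9}:10  {5,6,7,8,9}:5
  |U|=6: {0,1,3,4,8,9}:30  {0,1,4,7,8,9}:15  {1,3,4,7,8,9}:60  {1,4,6,7,8,9}:20  {2,3,5,6,7,9}:6  {2,5,6,7,8,9}:6  {3,4,6,7,8,9}:60  {3,5,6,7,8,9}:30  {4,5,6,7,8,9}:15
  |U|=7: {0,1,3,4,7,8,9}:105  {0,1,4,6,7,8,9}:35  {1,3,4,6,7,8,9}:140  {1,4,5,6,7,8,9}:35  {2,3,5,6,7,8,9}:42  {2,4,5,6,7,8,9}:21  {3,4,5,6,7,8,9}:105
  |U|=8: {0,1,3,4,6,7,8,9}:280  {0,1,4,5,6,7,8,9}:70  {1,2,4,5,6,7,8,9}:56  {1,3,4,5,6,7,8,9}:280  {2,3,4,5,6,7,8,9}:168
  start at 0(p): 504
  start at 2(s): 630
  start at 3(t): 126
sum over floor = 1260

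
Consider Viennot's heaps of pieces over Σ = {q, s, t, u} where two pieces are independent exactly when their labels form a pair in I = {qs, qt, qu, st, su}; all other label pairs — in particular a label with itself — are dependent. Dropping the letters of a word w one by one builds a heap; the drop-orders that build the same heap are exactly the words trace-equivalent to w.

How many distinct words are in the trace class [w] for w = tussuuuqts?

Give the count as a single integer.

drop 0:t onto floor
drop 1:u onto {0:t}
drop 2:s onto floor
drop 3:s onto {2:s}
drop 4:u onto {1:u}
drop 5:u onto {4:u}
drop 6:u onto {5:u}
drop 7:q onto floor
drop 8:t onto {6:u}
drop 9:s onto {3:s}
ground layer = {0:t, 2:s, 7:q}
drop-orders for the pieces not yet dropped (sum over which currently-grounded one goes next):
  1 to go: {7} 1  {8} 1  {9} 1
  2 to go: {3,9} 1  {6,8} 1  {7,8} 2  {7,9} 2  {8,9} 2
  3 to go: {2,3,9} 1  {3,7,9} 3  {3,8,9} 3  {5,6,8} 1  {6,7,8} 3  {6,8,9} 3  {7,8,9} 6
  4 to go: {2,3,7,9} 4  {2,3,8,9} 4  {3,6,8,9} 6  {3,7,8,9} 12  {4,5,6,8} 1  {5,6,7,8} 4  {5,6,8,9} 4  {6,7,8,9} 12
  5 to go: {1,4,5,6,8} 1  {2,3,6,8,9} 10  {2,3,7,8,9} 20  {3,5,6,8,9} 10  {3,6,7,8,9} 30  {4,5,6,7,8} 5  {4,5,6,8,9} 5  {5,6,7,8,9} 20
  6 to go: {0,1,4,5,6,8} 1  {1,4,5,6,7,8} 6  {1,4,5,6,8,9} 6  {2,3,5,6,8,9} 20  {2,3,6,7,8,9} 60  {3,4,5,6,8,9} 15  {3,5,6,7,8,9} 60  {4,5,6,7,8,9} 30
  7 to go: {0,1,4,5,6,7,8} 7  {0,1,4,5,6,8,9} 7  {1,3,4,5,6,8,9} 21  {1,4,5,6,7,8,9} 42  {2,3,4,5,6,8,9} 35  {2,3,5,6,7,8,9} 140  {3,4,5,6,7,8,9} 105
  8 to go: {0,1,3,4,5,6,8,9} 28  {0,1,4,5,6,7,8,9} 56  {1,2,3,4,5,6,8,9} 56  {1,3,4,5,6,7,8,9} 168  {2,3,4,5,6,7,8,9} 280
  if 0:t drops first: 504 orders
  if 2:s drops first: 252 orders
  if 7:q drops first: 84 orders
heap linearizations: 840

840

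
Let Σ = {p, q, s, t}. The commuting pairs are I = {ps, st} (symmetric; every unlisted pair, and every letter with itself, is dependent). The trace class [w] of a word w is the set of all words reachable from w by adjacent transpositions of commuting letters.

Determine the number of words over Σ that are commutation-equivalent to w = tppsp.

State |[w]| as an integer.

drop 0:t onto floor
drop 1:p onto {0:t}
drop 2:p onto {1:p}
drop 3:s onto floor
drop 4:p onto {2:p}
ground layer = {0:t, 3:s}
drop-orders for the pieces not yet dropped (sum over which currently-grounded one goes next):
  1 to go: {3} 1  {4} 1
  2 to go: {2,4} 1  {3,4} 2
  3 to go: {1,2,4} 1  {2,3,4} 3
  if 0:t drops first: 4 orders
  if 3:s drops first: 1 orders
heap linearizations: 5

5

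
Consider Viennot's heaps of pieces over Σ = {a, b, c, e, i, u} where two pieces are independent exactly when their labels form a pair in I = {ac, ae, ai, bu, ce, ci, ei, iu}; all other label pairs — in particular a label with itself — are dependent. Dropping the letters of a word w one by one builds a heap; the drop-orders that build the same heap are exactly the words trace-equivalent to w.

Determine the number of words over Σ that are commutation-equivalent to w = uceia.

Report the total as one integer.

drop 0:u onto floor
drop 1:c onto {0:u}
drop 2:e onto {0:u}
drop 3:i onto floor
drop 4:a onto {0:u}
ground layer = {0:u, 3:i}
drop-orders for the pieces not yet dropped (sum over which currently-grounded one goes next):
  1 to go: {1} 1  {2} 1  {3} 1  {4} 1
  2 to go: {1,2} 2  {1,3} 2  {1,4} 2  {2,3} 2  {2,4} 2  {3,4} 2
  3 to go: {1,2,3} 6  {1,2,4} 6  {1,3,4} 6  {2,3,4} 6
  if 0:u drops first: 24 orders
  if 3:i drops first: 6 orders
heap linearizations: 30

30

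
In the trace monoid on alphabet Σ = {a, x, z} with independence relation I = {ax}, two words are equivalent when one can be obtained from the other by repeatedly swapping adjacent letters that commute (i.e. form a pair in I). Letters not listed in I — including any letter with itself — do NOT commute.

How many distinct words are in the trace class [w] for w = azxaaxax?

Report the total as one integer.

drop 0:a onto floor
drop 1:z onto {0:a}
drop 2:x onto {1:z}
drop 3:a onto {1:z}
drop 4:a onto {3:a}
drop 5:x onto {2:x}
drop 6:a onto {4:a}
drop 7:x onto {5:x}
ground layer = {0:a}
drop-orders for the pieces not yet dropped (sum over which currently-grounded one goes next):
  1 to go: {6} 1  {7} 1
  2 to go: {4,6} 1  {5,7} 1  {6,7} 2
  3 to go: {2,5,7} 1  {3,4,6} 1  {4,6,7} 3  {5,6,7} 3
  4 to go: {2,5,6,7} 4  {3,4,6,7} 4  {4,5,6,7} 6
  5 to go: {2,4,5,6,7} 10  {3,4,5,6,7} 10
  6 to go: {2,3,4,5,6,7} 20
  if 0:a drops first: 20 orders

20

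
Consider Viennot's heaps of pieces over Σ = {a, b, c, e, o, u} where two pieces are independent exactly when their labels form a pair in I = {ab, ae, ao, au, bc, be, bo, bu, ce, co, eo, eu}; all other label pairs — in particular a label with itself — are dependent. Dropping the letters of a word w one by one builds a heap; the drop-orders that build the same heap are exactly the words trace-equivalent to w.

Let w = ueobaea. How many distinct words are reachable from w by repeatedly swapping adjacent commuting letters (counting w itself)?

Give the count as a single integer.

piece 0:u — minimal
piece 1:e — minimal
piece 2:o rests on {0:u}
piece 3:b — minimal
piece 4:a — minimal
piece 5:e rests on {1:e}
piece 6:a rests on {4:a}
minimal pieces: {0:u, 1:e, 3:b, 4:a}
ways to finish when only these pieces remain (= sum over removing one remaining piece with nothing left below it):
  1 left: {2}→1  {3}→1  {5}→1  {6}→1
  2 left: {0,2}→1  {1,5}→1  {2,3}→2  {2,5}→2  {2,6}→2  {3,5}→2  {3,6}→2  {4,6}→1  {5,6}→2
  3 left: {0,2,3}→3  {0,2,5}→3  {0,2,6}→3  {1,2,5}→3  {1,3,5}→3  {1,5,6}→3  {2,3,5}→6  {2,3,6}→6  {2,4,6}→3  {2,5,6}→6  {3,4,6}→3  {3,5,6}→6  {4,5,6}→3
  4 left: {0,1,2,5}→6  {0,2,3,5}→12  {0,2,3,6}→12  {0,2,4,6}→6  {0,2,5,6}→12  {1,2,3,5}→12  {1,2,5,6}→12  {1,3,5,6}→12  {1,4,5,6}→6  {2,3,4,6}→12  {2,3,5,6}→24  {2,4,5,6}→12  {3,4,5,6}→12
  5 left: {0,1,2,3,5}→30  {0,1,2,5,6}→30  {0,2,3,4,6}→30  {0,2,3,5,6}→60  {0,2,4,5,6}→30  {1,2,3,5,6}→60  {1,2,4,5,6}→30  {1,3,4,5,6}→30  {2,3,4,5,6}→60
  placing 0:u first → 180 extensions
  placing 1:e first → 180 extensions
  placing 3:b first → 90 extensions
  placing 4:a first → 180 extensions
total linear extensions = 630

630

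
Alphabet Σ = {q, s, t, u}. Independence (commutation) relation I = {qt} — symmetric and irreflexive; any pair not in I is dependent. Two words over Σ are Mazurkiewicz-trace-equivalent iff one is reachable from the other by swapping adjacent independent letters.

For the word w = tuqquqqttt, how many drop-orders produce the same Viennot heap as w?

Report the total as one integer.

10

#0=t has no predecessor
#1=u depends on [0:t]
#2=q depends on [1:u]
#3=q depends on [2:q]
#4=u depends on [3:q]
#5=q depends on [4:u]
#6=q depends on [5:q]
#7=t depends on [4:u]
#8=t depends on [7:t]
#9=t depends on [8:t]
sources: [0:t]
N(rest) = Σ N(rest − s) over sources s of rest; N(one piece) = 1:
  size 1 → [6]=1  [9]=1
  size 2 → [5,6]=1  [6,9]=2  [8,9]=1
  size 3 → [5,6,9]=3  [6,8,9]=3  [7,8,9]=1
  size 4 → [5,6,8,9]=6  [6,7,8,9]=4
  size 5 → [5,6,7,8,9]=10
  size 6 → [4,5,6,7,8,9]=10
  size 7 → [3,4,5,6,7,8,9]=10
  size 8 → [2,3,4,5,6,7,8,9]=10
  first=0(t) contributes 10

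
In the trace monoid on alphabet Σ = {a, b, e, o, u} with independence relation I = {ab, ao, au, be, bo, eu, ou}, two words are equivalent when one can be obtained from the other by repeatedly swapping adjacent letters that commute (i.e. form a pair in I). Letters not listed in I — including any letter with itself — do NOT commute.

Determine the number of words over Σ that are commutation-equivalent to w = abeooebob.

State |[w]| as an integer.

84

#0=a has no predecessor
#1=b has no predecessor
#2=e depends on [0:a]
#3=o depends on [2:e]
#4=o depends on [3:o]
#5=e depends on [4:o]
#6=b depends on [1:b]
#7=o depends on [5:e]
#8=b depends on [6:b]
sources: [0:a, 1:b]
N(rest) = Σ N(rest − s) over sources s of rest; N(one piece) = 1:
  size 1 → [7]=1  [8]=1
  size 2 → [5,7]=1  [6,8]=1  [7,8]=2
  size 3 → [1,6,8]=1  [4,5,7]=1  [5,7,8]=3  [6,7,8]=3
  size 4 → [1,6,7,8]=4  [3,4,5,7]=1  [4,5,7,8]=4  [5,6,7,8]=6
  size 5 → [1,5,6,7,8]=10  [2,3,4,5,7]=1  [3,4,5,7,8]=5  [4,5,6,7,8]=10
  size 6 → [0,2,3,4,5,7]=1  [1,4,5,6,7,8]=20  [2,3,4,5,7,8]=6  [3,4,5,6,7,8]=15
  size 7 → [0,2,3,4,5,7,8]=7  [1,3,4,5,6,7,8]=35  [2,3,4,5,6,7,8]=21
  first=0(a) contributes 56
  first=1(b) contributes 28
|[w]| = 84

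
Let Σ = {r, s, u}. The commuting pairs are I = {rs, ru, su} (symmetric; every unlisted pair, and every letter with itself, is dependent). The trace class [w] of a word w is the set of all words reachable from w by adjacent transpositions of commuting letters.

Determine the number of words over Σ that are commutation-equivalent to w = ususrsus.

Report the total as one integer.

drop 0:u onto floor
drop 1:s onto floor
drop 2:u onto {0:u}
drop 3:s onto {1:s}
drop 4:r onto floor
drop 5:s onto {3:s}
drop 6:u onto {2:u}
drop 7:s onto {5:s}
ground layer = {0:u, 1:s, 4:r}
drop-orders for the pieces not yet dropped (sum over which currently-grounded one goes next):
  1 to go: {4} 1  {6} 1  {7} 1
  2 to go: {2,6} 1  {4,6} 2  {4,7} 2  {5,7} 1  {6,7} 2
  3 to go: {0,2,6} 1  {2,4,6} 3  {2,6,7} 3  {3,5,7} 1  {4,5,7} 3  {4,6,7} 6  {5,6,7} 3
  4 to go: {0,2,4,6} 4  {0,2,6,7} 4  {1,3,5,7} 1  {2,4,6,7} 12  {2,5,6,7} 6  {3,4,5,7} 4  {3,5,6,7} 4  {4,5,6,7} 12
  5 to go: {0,2,4,6,7} 20  {0,2,5,6,7} 10  {1,3,4,5,7} 5  {1,3,5,6,7} 5  {2,3,5,6,7} 10  {2,4,5,6,7} 30  {3,4,5,6,7} 20
  6 to go: {0,2,3,5,6,7} 20  {0,2,4,5,6,7} 60  {1,2,3,5,6,7} 15  {1,3,4,5,6,7} 30  {2,3,4,5,6,7} 60
  if 0:u drops first: 105 orders
  if 1:s drops first: 140 orders
  if 4:r drops first: 35 orders
heap linearizations: 280

280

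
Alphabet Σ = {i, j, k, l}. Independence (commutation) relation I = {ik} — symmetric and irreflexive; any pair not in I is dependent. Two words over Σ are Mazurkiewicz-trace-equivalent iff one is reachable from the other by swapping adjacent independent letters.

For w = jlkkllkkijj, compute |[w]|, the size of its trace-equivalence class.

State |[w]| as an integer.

3

drop 0:j onto floor
drop 1:l onto {0:j}
drop 2:k onto {1:l}
drop 3:k onto {2:k}
drop 4:l onto {3:k}
drop 5:l onto {4:l}
drop 6:k onto {5:l}
drop 7:k onto {6:k}
drop 8:i onto {5:l}
drop 9:j onto {7:k, 8:i}
drop 10:j onto {9:j}
ground layer = {0:j}
drop-orders for the pieces not yet dropped (sum over which currently-grounded one goes next):
  1 to go: {10} 1
  2 to go: {9,10} 1
  3 to go: {7,9,10} 1  {8,9,10} 1
  4 to go: {6,7,9,10} 1  {7,8,9,10} 2
  5 to go: {6,7,8,9,10} 3
  6 to go: {5,6,7,8,9,10} 3
  7 to go: {4,5,6,7,8,9,10} 3
  8 to go: {3,4,5,6,7,8,9,10} 3
  9 to go: {2,3,4,5,6,7,8,9,10} 3
  if 0:j drops first: 3 orders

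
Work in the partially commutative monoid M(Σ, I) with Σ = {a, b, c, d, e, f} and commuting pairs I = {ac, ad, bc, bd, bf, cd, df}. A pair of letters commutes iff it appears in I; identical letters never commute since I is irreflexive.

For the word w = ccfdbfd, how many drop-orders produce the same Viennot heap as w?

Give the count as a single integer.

drop 0:c onto floor
drop 1:c onto {0:c}
drop 2:f onto {1:c}
drop 3:d onto floor
drop 4:b onto floor
drop 5:f onto {2:f}
drop 6:d onto {3:d}
ground layer = {0:c, 3:d, 4:b}
drop-orders for the pieces not yet dropped (sum over which currently-grounded one goes next):
  1 to go: {4} 1  {5} 1  {6} 1
  2 to go: {2,5} 1  {3,6} 1  {4,5} 2  {4,6} 2  {5,6} 2
  3 to go: {1,2,5} 1  {2,4,5} 3  {2,5,6} 3  {3,4,6} 3  {3,5,6} 3  {4,5,6} 6
  4 to go: {0,1,2,5} 1  {1,2,4,5} 4  {1,2,5,6} 4  {2,3,5,6} 6  {2,4,5,6} 12  {3,4,5,6} 12
  5 to go: {0,1,2,4,5} 5  {0,1,2,5,6} 5  {1,2,3,5,6} 10  {1,2,4,5,6} 20  {2,3,4,5,6} 30
  if 0:c drops first: 60 orders
  if 3:d drops first: 30 orders
  if 4:b drops first: 15 orders
heap linearizations: 105

105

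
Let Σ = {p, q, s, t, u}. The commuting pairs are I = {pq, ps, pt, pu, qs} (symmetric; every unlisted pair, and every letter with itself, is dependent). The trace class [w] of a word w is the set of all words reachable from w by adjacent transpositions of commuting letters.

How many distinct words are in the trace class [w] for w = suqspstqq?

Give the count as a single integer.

#0=s has no predecessor
#1=u depends on [0:s]
#2=q depends on [1:u]
#3=s depends on [1:u]
#4=p has no predecessor
#5=s depends on [3:s]
#6=t depends on [2:q, 5:s]
#7=q depends on [6:t]
#8=q depends on [7:q]
sources: [0:s, 4:p]
N(rest) = Σ N(rest − s) over sources s of rest; N(one piece) = 1:
  size 1 → [4]=1  [8]=1
  size 2 → [4,8]=2  [7,8]=1
  size 3 → [4,7,8]=3  [6,7,8]=1
  size 4 → [2,6,7,8]=1  [4,6,7,8]=4  [5,6,7,8]=1
  size 5 → [2,4,6,7,8]=5  [2,5,6,7,8]=2  [3,5,6,7,8]=1  [4,5,6,7,8]=5
  size 6 → [2,3,5,6,7,8]=3  [2,4,5,6,7,8]=12  [3,4,5,6,7,8]=6
  size 7 → [1,2,3,5,6,7,8]=3  [2,3,4,5,6,7,8]=21
  first=0(s) contributes 24
  first=4(p) contributes 3
|[w]| = 27

27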